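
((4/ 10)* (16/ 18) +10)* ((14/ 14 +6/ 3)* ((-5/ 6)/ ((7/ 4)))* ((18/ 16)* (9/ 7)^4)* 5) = -7643565/ 33614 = -227.39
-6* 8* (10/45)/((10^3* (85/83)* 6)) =-166/95625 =-0.00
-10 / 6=-5 / 3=-1.67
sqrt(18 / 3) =sqrt(6) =2.45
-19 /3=-6.33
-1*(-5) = 5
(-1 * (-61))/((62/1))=61/62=0.98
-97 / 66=-1.47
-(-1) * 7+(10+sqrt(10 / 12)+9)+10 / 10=sqrt(30) / 6+27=27.91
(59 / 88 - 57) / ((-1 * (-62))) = -4957 / 5456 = -0.91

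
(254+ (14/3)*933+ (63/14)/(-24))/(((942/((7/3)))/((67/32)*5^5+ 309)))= 37718717575/482304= 78205.28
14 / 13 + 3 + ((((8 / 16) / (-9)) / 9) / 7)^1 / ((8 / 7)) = 68675 / 16848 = 4.08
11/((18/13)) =7.94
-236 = -236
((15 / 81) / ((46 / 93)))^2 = 24025 / 171396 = 0.14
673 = 673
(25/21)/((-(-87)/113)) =2825/1827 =1.55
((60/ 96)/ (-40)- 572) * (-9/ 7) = 329481/ 448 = 735.45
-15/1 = -15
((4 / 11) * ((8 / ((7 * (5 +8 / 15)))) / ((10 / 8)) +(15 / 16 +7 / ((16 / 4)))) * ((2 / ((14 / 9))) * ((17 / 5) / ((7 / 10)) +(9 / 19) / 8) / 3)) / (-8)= -416162667 / 1523205376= -0.27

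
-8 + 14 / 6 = -17 / 3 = -5.67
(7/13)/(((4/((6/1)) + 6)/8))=42/65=0.65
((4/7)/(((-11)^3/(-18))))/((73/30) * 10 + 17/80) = 17280/54886447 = 0.00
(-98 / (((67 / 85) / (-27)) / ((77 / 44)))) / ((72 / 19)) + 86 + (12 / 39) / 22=250828005 / 153296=1636.23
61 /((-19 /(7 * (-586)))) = 250222 /19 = 13169.58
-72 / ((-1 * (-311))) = -72 / 311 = -0.23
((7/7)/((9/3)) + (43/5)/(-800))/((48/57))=73549/192000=0.38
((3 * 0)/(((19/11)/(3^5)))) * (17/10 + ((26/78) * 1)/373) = 0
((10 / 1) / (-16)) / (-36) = 5 / 288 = 0.02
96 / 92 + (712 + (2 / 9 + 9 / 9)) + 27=153442 / 207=741.27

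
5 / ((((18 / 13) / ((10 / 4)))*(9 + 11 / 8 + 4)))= 130 / 207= 0.63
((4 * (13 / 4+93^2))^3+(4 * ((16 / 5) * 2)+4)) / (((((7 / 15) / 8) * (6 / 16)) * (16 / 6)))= 4974488127427032 / 7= 710641161061004.57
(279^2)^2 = 6059221281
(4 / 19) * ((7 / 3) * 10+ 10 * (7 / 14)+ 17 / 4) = 6.86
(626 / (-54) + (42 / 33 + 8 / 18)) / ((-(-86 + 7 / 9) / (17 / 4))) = -49861 / 101244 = -0.49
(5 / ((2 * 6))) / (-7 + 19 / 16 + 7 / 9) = -12 / 145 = -0.08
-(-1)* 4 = 4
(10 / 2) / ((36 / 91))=455 / 36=12.64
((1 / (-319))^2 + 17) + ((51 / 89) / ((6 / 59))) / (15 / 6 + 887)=274004879761 / 16111920891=17.01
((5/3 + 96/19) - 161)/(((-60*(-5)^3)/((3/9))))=-4397/641250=-0.01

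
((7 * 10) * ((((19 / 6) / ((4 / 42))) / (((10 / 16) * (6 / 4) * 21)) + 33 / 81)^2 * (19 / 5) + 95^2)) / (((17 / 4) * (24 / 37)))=213396527344 / 929475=229588.24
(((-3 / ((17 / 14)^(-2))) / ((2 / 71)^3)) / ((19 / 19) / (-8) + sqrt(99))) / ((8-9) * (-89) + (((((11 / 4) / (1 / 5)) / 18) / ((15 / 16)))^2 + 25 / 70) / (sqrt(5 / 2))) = 1131075710865 / (14 * (1-24 * sqrt(11)) * (10421 * sqrt(10) + 4541670)) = -224.69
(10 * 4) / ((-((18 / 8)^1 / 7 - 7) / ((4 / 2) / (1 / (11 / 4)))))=560 / 17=32.94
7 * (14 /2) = 49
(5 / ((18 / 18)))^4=625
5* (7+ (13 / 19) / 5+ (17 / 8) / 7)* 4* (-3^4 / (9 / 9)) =-3206223 / 266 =-12053.47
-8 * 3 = -24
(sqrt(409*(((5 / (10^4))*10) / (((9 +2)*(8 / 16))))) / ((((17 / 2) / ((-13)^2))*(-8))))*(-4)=169*sqrt(4499) / 1870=6.06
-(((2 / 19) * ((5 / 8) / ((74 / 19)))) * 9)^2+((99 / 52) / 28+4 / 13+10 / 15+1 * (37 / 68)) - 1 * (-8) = 3888709003 / 406625856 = 9.56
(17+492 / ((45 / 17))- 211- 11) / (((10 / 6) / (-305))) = 17507 / 5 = 3501.40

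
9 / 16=0.56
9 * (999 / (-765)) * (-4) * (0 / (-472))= 0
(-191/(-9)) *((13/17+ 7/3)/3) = 30178/1377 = 21.92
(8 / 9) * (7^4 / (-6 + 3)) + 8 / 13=-249488 / 351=-710.79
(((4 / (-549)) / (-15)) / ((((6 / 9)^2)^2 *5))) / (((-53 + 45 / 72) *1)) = -6 / 638975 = -0.00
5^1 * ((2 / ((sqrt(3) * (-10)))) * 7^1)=-7 * sqrt(3) / 3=-4.04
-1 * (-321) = 321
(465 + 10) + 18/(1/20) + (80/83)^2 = 5758715/6889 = 835.93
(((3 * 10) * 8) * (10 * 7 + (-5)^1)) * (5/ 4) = 19500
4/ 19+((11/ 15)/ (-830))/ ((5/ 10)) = 24691/ 118275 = 0.21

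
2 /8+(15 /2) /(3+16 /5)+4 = 677 /124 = 5.46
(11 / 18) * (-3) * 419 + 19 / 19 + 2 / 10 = -23009 / 30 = -766.97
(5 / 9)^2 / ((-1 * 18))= -25 / 1458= -0.02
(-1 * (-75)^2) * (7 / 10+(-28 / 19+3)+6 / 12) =-15335.53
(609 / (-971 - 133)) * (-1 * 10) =1015 / 184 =5.52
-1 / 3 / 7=-1 / 21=-0.05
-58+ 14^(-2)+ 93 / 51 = -187163 / 3332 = -56.17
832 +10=842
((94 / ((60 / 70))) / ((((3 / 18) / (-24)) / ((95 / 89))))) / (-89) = 1500240 / 7921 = 189.40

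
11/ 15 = 0.73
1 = 1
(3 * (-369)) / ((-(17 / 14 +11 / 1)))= 1722 / 19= 90.63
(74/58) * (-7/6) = -259/174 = -1.49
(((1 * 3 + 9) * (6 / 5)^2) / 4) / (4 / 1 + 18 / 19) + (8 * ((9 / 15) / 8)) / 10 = 0.93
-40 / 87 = -0.46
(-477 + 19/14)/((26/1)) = -6659/364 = -18.29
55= 55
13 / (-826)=-13 / 826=-0.02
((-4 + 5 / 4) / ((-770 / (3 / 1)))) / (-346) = -3 / 96880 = -0.00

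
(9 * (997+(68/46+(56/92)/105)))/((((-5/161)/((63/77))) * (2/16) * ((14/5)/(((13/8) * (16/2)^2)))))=-3869165664/55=-70348466.62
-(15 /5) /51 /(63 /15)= -5 /357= -0.01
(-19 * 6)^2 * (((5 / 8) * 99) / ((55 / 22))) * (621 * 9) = 1797707439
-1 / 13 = -0.08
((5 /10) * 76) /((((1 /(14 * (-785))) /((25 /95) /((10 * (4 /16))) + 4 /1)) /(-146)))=250308240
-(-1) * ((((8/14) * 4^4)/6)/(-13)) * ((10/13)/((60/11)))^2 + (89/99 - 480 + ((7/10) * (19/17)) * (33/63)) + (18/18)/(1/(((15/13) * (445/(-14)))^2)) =9418325979371/10870799940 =866.39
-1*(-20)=20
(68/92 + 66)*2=3070/23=133.48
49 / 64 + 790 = 50609 / 64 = 790.77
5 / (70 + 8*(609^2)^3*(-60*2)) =-1 / 9795012273121505458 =-0.00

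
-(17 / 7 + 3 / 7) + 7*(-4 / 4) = -69 / 7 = -9.86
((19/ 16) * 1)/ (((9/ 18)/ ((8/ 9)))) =19/ 9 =2.11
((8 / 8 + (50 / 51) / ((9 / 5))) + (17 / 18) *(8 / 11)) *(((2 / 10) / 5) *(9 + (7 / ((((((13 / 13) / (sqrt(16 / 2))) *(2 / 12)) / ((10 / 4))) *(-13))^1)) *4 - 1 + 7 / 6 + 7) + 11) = 17.83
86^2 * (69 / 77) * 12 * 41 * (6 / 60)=125539704 / 385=326077.15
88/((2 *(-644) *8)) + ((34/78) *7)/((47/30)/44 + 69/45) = 67143527/34676824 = 1.94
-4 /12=-0.33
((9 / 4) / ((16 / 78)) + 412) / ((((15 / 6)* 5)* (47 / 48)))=8121 / 235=34.56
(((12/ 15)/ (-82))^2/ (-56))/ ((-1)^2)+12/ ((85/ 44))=62129743/ 10001950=6.21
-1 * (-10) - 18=-8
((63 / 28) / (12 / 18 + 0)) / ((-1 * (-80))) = 27 / 640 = 0.04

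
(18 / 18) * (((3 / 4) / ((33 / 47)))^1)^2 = 2209 / 1936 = 1.14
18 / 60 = 3 / 10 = 0.30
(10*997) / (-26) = -383.46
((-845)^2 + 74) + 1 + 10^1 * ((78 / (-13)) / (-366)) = 43560110 / 61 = 714100.16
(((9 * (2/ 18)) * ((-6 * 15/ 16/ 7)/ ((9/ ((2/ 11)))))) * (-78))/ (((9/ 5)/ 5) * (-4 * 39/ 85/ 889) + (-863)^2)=0.00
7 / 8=0.88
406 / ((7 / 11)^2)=7018 / 7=1002.57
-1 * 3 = -3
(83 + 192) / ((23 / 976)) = 268400 / 23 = 11669.57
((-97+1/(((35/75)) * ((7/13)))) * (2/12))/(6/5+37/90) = -13674/1421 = -9.62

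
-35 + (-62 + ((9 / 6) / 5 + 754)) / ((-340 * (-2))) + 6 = -190277 / 6800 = -27.98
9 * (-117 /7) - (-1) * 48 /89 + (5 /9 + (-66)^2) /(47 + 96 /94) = -59.17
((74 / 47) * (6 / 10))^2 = 49284 / 55225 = 0.89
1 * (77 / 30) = 77 / 30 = 2.57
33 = 33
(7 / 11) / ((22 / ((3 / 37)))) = 21 / 8954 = 0.00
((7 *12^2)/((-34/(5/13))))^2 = 6350400/48841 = 130.02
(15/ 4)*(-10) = -75/ 2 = -37.50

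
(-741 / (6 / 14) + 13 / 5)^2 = 74511424 / 25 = 2980456.96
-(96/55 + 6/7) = -1002/385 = -2.60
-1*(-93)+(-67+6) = 32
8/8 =1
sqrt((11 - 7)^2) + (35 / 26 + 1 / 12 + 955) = 149827 / 156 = 960.43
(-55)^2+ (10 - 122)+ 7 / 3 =8746 / 3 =2915.33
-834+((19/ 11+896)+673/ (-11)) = 2.55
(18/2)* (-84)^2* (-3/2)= -95256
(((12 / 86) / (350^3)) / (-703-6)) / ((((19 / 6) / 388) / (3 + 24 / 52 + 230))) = -0.00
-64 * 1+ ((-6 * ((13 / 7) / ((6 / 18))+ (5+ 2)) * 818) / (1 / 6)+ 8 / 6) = -7775588 / 21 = -370266.10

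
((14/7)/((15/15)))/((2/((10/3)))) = 10/3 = 3.33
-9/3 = -3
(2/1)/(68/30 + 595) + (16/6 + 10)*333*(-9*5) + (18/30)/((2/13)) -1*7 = -17005355329/89590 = -189813.10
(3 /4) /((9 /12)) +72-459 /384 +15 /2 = 10151 /128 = 79.30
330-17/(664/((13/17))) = 219107/664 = 329.98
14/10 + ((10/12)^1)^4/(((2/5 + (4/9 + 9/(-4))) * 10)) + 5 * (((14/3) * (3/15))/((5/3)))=379411/91080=4.17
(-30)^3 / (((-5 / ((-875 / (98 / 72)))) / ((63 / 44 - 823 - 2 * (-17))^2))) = -1823761183668750 / 847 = -2153200925228.75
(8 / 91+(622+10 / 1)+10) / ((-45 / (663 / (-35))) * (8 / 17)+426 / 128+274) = 1080721280 / 468662551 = 2.31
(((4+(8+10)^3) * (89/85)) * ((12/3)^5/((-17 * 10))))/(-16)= 16620928/7225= 2300.47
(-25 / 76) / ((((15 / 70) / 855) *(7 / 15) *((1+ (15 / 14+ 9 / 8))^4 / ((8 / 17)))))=-221276160000 / 17452636577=-12.68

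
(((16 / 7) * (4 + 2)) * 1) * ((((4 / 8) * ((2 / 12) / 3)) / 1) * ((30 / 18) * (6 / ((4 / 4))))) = 80 / 21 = 3.81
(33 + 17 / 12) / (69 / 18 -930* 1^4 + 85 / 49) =-0.04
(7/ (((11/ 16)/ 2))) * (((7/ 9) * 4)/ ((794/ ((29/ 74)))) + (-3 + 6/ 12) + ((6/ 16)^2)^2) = -9395389297/ 186139008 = -50.48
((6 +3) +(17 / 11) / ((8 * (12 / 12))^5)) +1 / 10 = 16400469 / 1802240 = 9.10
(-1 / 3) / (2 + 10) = -1 / 36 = -0.03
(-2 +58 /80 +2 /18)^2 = 1.35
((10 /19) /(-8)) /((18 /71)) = -355 /1368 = -0.26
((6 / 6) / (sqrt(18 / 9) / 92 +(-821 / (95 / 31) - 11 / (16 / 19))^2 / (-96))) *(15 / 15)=-2377780359032881766400 / 1955300404562166810012361 - 31429838766080000 *sqrt(2) / 1955300404562166810012361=-0.00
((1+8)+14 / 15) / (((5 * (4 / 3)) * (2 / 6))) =447 / 100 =4.47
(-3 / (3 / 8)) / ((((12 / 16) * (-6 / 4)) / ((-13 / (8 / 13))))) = -1352 / 9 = -150.22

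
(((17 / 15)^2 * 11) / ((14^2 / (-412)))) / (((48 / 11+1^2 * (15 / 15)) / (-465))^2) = -38074701797 / 170569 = -223221.70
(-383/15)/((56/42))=-383/20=-19.15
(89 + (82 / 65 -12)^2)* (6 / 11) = 5179374 / 46475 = 111.44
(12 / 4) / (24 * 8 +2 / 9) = 27 / 1730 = 0.02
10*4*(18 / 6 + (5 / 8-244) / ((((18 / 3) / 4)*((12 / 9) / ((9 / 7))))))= -85935 / 14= -6138.21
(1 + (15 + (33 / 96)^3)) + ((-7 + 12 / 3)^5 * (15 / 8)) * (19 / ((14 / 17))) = -2407502747 / 229376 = -10495.88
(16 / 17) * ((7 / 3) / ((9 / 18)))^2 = 3136 / 153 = 20.50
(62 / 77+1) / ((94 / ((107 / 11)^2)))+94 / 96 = 58775117 / 21019152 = 2.80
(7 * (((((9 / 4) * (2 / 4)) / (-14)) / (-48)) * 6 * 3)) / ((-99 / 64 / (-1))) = 3 / 22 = 0.14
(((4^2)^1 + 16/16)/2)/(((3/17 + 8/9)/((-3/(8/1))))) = -7803/2608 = -2.99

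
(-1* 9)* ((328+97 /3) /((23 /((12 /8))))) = -423 /2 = -211.50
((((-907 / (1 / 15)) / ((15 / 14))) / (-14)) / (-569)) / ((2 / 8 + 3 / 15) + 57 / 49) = -888860 / 899589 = -0.99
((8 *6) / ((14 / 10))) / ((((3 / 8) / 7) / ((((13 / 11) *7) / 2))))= 29120 / 11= 2647.27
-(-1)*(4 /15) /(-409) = -4 /6135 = -0.00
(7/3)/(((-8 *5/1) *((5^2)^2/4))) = -7/18750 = -0.00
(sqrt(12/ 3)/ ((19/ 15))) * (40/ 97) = 0.65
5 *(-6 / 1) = -30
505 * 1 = 505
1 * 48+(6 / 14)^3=16491 / 343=48.08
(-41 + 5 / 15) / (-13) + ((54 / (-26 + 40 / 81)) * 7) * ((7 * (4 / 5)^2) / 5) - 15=-126654587 / 5035875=-25.15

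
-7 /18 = -0.39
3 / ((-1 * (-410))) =0.01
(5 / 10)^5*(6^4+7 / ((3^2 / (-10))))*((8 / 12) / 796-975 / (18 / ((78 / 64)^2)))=-570248866847 / 176062464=-3238.90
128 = 128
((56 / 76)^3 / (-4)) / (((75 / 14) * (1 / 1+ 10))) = -9604 / 5658675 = -0.00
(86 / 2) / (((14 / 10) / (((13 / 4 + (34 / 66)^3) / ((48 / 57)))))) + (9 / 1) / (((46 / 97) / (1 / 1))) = 52767946739 / 370294848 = 142.50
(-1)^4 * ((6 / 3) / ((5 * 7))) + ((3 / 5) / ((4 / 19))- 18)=-2113 / 140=-15.09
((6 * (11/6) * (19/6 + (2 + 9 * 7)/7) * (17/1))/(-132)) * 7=-8891/72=-123.49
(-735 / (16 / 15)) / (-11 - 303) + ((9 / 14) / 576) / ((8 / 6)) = 1235271 / 562688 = 2.20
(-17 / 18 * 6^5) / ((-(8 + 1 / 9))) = 66096 / 73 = 905.42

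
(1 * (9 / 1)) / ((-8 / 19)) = -171 / 8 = -21.38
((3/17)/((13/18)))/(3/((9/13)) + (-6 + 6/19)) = -3078/17017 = -0.18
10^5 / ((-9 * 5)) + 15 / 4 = -79865 / 36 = -2218.47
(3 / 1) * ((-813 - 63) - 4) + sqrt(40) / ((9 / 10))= -2640 + 20 * sqrt(10) / 9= -2632.97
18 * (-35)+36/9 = -626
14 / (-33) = -14 / 33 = -0.42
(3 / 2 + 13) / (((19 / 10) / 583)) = 84535 / 19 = 4449.21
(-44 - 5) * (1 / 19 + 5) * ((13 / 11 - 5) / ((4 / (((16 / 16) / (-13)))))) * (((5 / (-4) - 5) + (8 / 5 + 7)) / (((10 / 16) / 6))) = -27857088 / 67925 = -410.12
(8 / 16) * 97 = 97 / 2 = 48.50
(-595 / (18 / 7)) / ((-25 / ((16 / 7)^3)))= 34816 / 315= 110.53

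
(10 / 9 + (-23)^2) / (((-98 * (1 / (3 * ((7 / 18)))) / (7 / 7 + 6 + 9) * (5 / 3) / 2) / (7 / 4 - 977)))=37223342 / 315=118169.34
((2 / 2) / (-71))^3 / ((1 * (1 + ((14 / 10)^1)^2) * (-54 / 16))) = 100 / 357553089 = 0.00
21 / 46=0.46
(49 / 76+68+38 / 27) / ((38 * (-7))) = -143747 / 545832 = -0.26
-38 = -38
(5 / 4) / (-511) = -5 / 2044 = -0.00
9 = 9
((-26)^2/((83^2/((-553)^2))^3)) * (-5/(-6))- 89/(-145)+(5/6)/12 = 49277389.13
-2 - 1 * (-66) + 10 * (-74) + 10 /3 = -2018 /3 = -672.67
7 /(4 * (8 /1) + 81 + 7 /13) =91 /1476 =0.06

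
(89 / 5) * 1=89 / 5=17.80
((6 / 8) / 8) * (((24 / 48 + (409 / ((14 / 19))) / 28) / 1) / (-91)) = -23901 / 1141504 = -0.02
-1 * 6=-6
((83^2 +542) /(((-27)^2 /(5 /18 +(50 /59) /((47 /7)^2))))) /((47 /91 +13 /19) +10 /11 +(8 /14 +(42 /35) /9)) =163885309412825 /152578265018904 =1.07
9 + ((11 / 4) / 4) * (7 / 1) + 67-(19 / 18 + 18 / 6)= 11053 / 144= 76.76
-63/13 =-4.85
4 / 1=4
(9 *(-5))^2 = 2025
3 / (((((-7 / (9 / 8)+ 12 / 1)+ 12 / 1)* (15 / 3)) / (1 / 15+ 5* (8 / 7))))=5463 / 28000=0.20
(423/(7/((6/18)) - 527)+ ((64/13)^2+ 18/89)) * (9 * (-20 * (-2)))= 32334511140/3805373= 8497.07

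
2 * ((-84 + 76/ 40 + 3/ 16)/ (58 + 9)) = -6553/ 2680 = -2.45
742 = 742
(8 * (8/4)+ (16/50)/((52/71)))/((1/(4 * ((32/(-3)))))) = -683776/975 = -701.31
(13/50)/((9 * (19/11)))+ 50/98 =220757/418950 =0.53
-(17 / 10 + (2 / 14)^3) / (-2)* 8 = 11682 / 1715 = 6.81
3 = 3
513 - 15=498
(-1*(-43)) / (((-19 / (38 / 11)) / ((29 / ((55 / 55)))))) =-2494 / 11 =-226.73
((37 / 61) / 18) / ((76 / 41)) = 1517 / 83448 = 0.02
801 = 801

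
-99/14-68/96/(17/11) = -1265/168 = -7.53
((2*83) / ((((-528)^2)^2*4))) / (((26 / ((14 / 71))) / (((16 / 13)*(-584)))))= -42413 / 14571382864896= -0.00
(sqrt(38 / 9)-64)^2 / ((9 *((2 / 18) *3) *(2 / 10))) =184510 / 27-640 *sqrt(38) / 9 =6395.35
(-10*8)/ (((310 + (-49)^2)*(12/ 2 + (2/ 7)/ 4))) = -0.00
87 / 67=1.30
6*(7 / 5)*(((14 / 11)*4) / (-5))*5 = -2352 / 55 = -42.76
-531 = -531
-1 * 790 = -790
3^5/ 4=243/ 4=60.75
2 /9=0.22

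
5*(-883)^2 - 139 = 3898306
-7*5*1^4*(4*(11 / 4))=-385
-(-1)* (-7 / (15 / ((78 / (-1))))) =182 / 5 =36.40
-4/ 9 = -0.44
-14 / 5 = -2.80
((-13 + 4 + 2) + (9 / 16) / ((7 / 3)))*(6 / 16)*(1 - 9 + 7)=2271 / 896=2.53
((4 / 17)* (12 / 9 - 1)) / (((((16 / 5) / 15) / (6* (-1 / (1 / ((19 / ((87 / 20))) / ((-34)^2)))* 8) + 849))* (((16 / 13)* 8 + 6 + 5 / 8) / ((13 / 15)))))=12022573810 / 732189303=16.42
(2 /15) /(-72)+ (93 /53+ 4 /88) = 566147 /314820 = 1.80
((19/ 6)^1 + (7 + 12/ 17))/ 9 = 1109/ 918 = 1.21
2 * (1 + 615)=1232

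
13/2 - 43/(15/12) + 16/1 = -119/10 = -11.90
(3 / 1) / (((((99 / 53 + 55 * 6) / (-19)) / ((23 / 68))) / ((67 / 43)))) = -1551787 / 17143412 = -0.09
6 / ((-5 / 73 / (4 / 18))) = -292 / 15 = -19.47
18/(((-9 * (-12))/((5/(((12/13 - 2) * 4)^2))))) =845/18816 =0.04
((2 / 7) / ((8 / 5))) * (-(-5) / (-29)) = -25 / 812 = -0.03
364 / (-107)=-364 / 107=-3.40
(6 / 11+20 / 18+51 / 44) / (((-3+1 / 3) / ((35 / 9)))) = -39025 / 9504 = -4.11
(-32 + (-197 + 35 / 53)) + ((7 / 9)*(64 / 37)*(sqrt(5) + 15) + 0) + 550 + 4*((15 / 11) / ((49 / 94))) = 448*sqrt(5) / 333 + 1117134992 / 3170937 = 355.31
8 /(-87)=-8 /87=-0.09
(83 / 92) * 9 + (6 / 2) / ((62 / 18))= 25641 / 2852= 8.99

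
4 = 4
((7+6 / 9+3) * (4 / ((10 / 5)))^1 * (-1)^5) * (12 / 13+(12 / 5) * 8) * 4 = -111616 / 65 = -1717.17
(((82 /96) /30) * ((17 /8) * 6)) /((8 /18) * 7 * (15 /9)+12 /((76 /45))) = 119187 /4035200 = 0.03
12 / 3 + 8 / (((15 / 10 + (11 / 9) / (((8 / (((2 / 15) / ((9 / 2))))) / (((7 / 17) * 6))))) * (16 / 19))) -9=26770 / 20809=1.29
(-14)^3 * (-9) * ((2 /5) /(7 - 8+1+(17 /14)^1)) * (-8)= -5531904 /85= -65081.22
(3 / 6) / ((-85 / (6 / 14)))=-3 / 1190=-0.00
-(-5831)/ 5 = 5831/ 5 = 1166.20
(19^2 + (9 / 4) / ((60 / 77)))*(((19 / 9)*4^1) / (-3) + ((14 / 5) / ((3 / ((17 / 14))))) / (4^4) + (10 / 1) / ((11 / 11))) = 7233297503 / 2764800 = 2616.21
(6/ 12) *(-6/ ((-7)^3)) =3/ 343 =0.01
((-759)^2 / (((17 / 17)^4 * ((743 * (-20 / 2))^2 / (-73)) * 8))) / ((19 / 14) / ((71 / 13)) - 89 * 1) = 20900794761 / 19480484292400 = 0.00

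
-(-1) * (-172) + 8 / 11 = -1884 / 11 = -171.27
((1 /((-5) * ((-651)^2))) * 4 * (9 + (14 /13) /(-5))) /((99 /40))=-18272 /2727159435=-0.00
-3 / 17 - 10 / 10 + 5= 65 / 17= 3.82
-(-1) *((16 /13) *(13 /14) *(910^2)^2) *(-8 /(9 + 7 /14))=-659969549473.68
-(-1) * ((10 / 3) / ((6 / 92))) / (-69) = -20 / 27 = -0.74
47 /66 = 0.71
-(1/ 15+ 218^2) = -712861/ 15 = -47524.07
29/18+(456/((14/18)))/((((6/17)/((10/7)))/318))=665588141/882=754635.08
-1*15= -15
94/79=1.19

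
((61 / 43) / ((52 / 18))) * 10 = 2745 / 559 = 4.91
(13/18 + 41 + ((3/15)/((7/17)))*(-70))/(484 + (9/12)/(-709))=197102/12353589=0.02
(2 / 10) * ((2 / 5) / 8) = 1 / 100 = 0.01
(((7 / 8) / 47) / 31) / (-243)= -7 / 2832408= -0.00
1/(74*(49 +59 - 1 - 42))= 1/4810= 0.00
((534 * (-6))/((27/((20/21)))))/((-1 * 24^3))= 445/54432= 0.01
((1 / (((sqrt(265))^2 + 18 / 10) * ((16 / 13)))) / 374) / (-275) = -13 / 439046080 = -0.00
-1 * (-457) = 457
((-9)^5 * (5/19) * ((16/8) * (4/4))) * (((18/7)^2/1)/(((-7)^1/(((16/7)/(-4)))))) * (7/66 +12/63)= -17473780080/3512663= -4974.51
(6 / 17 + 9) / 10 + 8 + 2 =1859 / 170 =10.94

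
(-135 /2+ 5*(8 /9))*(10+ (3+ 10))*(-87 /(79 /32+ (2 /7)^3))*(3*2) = 8309325920 /27353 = 303781.15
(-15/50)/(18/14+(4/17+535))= -119/212820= -0.00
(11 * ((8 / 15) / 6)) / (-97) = -44 / 4365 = -0.01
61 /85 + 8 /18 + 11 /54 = 6269 /4590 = 1.37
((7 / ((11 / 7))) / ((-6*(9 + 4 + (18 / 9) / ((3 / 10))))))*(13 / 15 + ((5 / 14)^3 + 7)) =-325667 / 1090320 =-0.30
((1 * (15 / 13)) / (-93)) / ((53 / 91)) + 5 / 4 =8075 / 6572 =1.23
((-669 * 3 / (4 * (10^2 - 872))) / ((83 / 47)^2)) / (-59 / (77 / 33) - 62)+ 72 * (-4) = -79647640911 / 276552016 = -288.00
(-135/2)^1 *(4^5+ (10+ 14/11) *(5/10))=-69500.45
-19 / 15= -1.27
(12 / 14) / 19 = 6 / 133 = 0.05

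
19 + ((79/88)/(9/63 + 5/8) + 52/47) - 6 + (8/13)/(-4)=4370208/289003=15.12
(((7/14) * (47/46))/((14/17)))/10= 799/12880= 0.06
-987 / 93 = -329 / 31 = -10.61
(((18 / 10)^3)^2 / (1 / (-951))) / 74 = -505400391 / 1156250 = -437.10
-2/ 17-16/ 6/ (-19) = 22/ 969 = 0.02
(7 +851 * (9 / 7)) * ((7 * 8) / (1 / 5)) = 308320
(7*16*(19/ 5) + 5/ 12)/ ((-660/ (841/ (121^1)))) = -21496801/ 4791600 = -4.49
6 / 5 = 1.20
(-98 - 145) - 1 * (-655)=412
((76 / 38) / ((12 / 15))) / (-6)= -5 / 12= -0.42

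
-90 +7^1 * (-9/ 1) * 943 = -59499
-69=-69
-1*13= -13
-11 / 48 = -0.23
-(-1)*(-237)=-237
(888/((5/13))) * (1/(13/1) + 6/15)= 27528/25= 1101.12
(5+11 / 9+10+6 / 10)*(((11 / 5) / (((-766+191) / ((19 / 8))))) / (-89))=158213 / 92115000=0.00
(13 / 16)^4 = 28561 / 65536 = 0.44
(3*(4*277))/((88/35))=29085/22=1322.05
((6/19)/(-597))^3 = -8/54053028541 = -0.00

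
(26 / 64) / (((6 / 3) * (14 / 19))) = 247 / 896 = 0.28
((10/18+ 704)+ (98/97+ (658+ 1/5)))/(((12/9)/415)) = 247042777/582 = 424472.13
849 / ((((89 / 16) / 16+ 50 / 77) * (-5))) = -5578496 / 32755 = -170.31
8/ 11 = 0.73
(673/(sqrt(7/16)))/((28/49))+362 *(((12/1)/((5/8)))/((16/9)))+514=673 *sqrt(7)+22118/5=6204.19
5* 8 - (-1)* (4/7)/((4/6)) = 286/7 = 40.86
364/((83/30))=131.57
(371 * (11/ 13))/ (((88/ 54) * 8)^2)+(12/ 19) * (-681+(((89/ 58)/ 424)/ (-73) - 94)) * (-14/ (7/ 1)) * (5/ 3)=509900924008041/ 312166519808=1633.43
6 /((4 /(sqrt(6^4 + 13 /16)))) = 3 * sqrt(20749) /8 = 54.02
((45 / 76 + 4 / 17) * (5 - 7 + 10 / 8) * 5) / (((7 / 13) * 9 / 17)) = -69485 / 6384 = -10.88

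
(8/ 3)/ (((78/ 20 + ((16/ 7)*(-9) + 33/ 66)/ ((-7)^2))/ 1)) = 6860/ 8979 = 0.76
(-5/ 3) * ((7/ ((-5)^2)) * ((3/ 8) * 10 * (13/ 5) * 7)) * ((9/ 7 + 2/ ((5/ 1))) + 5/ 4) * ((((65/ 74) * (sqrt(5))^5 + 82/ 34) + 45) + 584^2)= -108439673979/ 3400 - 2431065 * sqrt(5)/ 1184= -31898613.00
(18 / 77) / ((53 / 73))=1314 / 4081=0.32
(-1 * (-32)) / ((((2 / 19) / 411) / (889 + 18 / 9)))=111325104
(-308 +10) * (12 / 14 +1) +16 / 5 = -19258 / 35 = -550.23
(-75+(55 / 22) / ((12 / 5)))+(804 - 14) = 17185 / 24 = 716.04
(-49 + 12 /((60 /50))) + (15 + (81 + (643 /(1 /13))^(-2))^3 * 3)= 543870778461716030980504329600 /341134742086287359973841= 1594299.00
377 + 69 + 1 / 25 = 11151 / 25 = 446.04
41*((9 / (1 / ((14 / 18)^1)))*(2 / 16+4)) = 1183.88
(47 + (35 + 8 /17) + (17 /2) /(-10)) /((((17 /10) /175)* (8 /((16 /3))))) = 4856425 /867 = 5601.41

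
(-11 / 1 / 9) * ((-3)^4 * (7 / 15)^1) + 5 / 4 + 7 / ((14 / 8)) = -819 / 20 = -40.95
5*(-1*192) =-960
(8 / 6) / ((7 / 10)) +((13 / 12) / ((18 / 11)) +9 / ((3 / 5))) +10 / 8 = 28451 / 1512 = 18.82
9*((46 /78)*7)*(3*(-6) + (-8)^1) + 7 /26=-25109 /26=-965.73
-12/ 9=-4/ 3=-1.33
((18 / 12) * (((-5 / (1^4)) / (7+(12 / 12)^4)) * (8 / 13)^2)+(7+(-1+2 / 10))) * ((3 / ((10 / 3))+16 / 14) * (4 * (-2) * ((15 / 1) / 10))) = -325974 / 2275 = -143.29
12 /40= 3 /10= 0.30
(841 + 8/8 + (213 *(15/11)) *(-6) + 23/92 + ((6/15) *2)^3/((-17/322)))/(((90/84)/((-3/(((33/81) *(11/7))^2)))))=21279344014719/3422333750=6217.79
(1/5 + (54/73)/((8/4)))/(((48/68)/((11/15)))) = 9724/16425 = 0.59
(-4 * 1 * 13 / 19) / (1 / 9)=-468 / 19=-24.63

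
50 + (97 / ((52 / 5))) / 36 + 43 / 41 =3937981 / 76752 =51.31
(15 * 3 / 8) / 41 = 45 / 328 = 0.14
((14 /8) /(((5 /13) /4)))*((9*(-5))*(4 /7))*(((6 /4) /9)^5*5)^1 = -65 /216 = -0.30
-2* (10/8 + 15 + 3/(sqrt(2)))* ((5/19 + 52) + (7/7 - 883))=47295* sqrt(2)/19 + 1024725/38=30486.72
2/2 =1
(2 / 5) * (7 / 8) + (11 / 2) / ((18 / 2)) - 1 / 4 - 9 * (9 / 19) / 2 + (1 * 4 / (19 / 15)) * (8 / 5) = 3.63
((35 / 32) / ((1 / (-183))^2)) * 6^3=31647105 / 4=7911776.25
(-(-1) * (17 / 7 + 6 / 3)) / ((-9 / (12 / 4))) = -31 / 21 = -1.48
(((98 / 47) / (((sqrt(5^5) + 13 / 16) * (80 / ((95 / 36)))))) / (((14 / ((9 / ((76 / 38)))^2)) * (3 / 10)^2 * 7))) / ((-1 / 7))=43225 / 150368228 - 332500 * sqrt(5) / 37592057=-0.02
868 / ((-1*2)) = -434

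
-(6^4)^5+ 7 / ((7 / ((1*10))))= -3656158440062966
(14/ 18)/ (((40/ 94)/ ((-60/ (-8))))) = 329/ 24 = 13.71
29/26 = 1.12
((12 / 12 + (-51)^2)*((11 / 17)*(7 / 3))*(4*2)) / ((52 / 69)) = 9216284 / 221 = 41702.64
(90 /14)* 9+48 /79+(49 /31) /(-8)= 7990991 /137144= 58.27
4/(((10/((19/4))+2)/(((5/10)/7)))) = 0.07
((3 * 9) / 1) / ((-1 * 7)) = -27 / 7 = -3.86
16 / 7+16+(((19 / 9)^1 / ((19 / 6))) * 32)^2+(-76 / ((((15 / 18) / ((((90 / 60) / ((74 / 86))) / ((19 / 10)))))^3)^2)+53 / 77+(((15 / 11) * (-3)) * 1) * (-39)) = 2193647143108941763574 / 4402623868749754263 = 498.26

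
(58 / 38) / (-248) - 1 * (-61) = 287403 / 4712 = 60.99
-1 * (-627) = 627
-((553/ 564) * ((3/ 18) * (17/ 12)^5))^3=-484071166220418387586369961/ 597048695543811314414518272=-0.81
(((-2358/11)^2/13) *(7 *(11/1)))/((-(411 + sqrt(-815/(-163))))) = -3999147957/6038747 + 9730287 *sqrt(5)/6038747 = -658.64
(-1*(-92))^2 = 8464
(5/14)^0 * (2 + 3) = 5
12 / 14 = 6 / 7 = 0.86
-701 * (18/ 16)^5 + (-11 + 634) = -20978885/ 32768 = -640.22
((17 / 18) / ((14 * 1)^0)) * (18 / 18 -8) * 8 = -52.89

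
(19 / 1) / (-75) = -19 / 75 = -0.25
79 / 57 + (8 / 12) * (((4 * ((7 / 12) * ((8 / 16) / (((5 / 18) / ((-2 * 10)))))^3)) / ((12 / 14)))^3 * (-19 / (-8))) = -184901503364702129 / 57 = -3243886023942142.61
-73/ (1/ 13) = -949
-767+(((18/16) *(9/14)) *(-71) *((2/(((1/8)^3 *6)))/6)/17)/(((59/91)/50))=-7414901/1003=-7392.72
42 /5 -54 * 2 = -498 /5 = -99.60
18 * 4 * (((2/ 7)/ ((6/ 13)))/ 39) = 8/ 7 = 1.14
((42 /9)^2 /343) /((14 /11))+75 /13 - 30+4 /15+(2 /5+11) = -71744 /5733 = -12.51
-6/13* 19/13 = -0.67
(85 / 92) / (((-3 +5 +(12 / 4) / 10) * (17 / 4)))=50 / 529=0.09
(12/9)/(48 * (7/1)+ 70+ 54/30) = 20/6117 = 0.00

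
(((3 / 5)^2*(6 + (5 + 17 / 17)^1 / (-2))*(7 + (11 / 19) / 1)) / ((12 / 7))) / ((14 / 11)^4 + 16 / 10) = 8301447 / 7343690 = 1.13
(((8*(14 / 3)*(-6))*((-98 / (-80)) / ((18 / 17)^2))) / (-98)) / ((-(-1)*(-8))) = -2023 / 6480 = -0.31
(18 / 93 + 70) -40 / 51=109736 / 1581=69.41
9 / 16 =0.56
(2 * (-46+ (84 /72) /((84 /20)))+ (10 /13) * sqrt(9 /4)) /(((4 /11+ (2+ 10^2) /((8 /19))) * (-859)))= 464816 /1072869525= 0.00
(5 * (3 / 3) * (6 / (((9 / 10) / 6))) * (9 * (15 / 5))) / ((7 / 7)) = 5400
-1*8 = -8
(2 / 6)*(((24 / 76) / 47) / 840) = 0.00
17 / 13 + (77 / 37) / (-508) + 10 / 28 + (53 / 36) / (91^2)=581672450 / 350211771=1.66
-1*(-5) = 5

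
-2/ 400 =-1/ 200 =-0.00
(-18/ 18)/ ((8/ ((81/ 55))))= -81/ 440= -0.18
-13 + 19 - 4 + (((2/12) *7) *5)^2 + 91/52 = 340/9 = 37.78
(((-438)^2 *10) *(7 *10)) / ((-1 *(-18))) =7460600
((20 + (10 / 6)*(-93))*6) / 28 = -405 / 14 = -28.93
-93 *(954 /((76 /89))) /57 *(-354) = 645262.08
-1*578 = -578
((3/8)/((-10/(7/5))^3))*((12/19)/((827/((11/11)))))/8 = -3087/31426000000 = -0.00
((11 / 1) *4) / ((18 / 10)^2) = 1100 / 81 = 13.58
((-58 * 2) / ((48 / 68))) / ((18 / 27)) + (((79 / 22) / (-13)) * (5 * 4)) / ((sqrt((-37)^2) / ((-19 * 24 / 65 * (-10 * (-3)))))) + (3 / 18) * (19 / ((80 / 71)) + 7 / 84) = -21022999619 / 99047520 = -212.25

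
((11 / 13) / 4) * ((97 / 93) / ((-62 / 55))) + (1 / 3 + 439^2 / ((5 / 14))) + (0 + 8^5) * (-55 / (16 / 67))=-3501668498099 / 499720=-7007261.06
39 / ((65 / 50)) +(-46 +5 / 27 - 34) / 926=747905 / 25002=29.91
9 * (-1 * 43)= -387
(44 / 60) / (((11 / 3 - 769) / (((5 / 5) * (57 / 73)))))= -627 / 838040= -0.00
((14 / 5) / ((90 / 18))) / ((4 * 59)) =7 / 2950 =0.00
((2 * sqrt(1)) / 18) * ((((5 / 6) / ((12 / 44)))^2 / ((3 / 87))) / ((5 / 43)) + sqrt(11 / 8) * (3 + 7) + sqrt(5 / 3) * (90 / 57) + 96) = 10 * sqrt(15) / 171 + 5 * sqrt(22) / 18 + 785539 / 2916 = 270.92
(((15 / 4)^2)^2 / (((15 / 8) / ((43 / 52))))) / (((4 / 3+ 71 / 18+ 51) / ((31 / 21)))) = 13496625 / 5899712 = 2.29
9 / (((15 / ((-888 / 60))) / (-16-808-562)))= 307692 / 25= 12307.68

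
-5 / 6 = -0.83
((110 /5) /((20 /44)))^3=14172488 /125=113379.90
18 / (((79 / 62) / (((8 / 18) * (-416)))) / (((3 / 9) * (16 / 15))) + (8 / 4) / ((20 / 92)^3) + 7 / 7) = 1238016000 / 13456726139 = 0.09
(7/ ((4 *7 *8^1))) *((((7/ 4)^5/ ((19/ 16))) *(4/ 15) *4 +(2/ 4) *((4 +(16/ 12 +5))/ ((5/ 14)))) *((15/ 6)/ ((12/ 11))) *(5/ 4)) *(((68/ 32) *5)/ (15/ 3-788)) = -155672825/ 4387405824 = -0.04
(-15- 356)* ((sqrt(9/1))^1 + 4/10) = -6307/5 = -1261.40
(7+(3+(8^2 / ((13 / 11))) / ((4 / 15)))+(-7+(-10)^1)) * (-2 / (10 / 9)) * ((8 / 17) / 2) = -91764 / 1105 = -83.04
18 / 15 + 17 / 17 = 2.20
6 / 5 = 1.20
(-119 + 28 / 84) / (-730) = 0.16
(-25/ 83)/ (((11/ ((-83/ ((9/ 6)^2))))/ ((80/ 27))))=8000/ 2673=2.99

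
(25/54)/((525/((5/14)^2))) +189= 42007921/222264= 189.00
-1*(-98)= 98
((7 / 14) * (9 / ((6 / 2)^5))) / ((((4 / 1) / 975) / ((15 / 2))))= 33.85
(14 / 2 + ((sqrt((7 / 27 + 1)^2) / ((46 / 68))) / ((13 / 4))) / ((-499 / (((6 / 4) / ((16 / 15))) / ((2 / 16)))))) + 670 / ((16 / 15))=2274224603 / 3580824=635.11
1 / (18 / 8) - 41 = -365 / 9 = -40.56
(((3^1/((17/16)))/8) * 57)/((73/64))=21888/1241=17.64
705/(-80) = -141/16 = -8.81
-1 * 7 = -7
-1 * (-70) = 70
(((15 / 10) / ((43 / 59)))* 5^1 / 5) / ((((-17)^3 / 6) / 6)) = -3186 / 211259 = -0.02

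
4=4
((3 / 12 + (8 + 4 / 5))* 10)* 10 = 905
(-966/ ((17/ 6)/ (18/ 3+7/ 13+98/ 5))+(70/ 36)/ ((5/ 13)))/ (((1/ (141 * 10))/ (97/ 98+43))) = -1709245336209/ 3094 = -552438699.49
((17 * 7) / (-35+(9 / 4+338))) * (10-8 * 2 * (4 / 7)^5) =3438216 / 977207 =3.52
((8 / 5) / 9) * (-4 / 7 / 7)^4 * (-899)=-1841152 / 259416045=-0.01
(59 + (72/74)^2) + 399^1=628298/1369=458.95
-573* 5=-2865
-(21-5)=-16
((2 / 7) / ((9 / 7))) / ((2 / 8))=8 / 9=0.89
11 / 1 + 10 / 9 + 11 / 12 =469 / 36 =13.03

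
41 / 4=10.25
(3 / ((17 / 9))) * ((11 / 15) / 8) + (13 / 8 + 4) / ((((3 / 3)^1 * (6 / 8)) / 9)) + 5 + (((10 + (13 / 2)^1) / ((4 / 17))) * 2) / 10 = 7367 / 85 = 86.67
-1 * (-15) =15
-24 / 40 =-3 / 5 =-0.60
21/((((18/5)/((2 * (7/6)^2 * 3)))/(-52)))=-22295/9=-2477.22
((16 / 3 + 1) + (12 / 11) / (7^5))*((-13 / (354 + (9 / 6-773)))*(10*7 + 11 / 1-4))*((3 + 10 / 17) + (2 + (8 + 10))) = 36623399774 / 102246585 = 358.19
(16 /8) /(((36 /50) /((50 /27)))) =5.14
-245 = -245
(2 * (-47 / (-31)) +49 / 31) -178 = -5375 / 31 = -173.39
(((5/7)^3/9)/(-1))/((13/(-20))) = 2500/40131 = 0.06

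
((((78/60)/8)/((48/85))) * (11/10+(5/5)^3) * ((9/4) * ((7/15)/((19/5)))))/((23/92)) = 0.67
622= 622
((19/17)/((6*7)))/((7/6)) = 19/833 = 0.02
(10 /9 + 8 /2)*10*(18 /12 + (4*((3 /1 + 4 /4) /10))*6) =1702 /3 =567.33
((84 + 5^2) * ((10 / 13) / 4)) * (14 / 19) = 3815 / 247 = 15.45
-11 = -11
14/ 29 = 0.48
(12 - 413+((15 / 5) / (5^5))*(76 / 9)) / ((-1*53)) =3759299 / 496875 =7.57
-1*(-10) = 10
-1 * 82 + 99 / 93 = -2509 / 31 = -80.94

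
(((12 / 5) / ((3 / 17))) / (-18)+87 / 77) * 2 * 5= 2594 / 693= 3.74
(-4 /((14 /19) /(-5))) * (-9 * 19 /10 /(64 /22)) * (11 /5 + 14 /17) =-482.40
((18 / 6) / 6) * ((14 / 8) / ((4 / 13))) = 91 / 32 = 2.84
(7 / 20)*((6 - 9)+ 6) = 21 / 20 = 1.05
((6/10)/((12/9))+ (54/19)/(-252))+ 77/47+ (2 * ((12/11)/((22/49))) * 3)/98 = 2.23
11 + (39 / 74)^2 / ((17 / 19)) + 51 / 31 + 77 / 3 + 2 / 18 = 1006009061 / 25972668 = 38.73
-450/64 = -225/32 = -7.03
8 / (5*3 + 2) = 0.47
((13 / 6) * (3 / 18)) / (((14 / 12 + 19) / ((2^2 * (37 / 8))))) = 481 / 1452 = 0.33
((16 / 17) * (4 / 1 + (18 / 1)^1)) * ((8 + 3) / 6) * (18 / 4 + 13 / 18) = 90992 / 459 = 198.24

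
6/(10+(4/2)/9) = 27/46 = 0.59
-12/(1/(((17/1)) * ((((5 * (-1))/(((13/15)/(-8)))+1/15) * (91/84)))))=-153221/15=-10214.73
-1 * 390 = -390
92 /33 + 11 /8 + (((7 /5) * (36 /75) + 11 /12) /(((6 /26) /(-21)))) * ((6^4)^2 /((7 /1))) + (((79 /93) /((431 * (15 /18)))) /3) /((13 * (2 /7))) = -198830196960971269 /5731869000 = -34688545.21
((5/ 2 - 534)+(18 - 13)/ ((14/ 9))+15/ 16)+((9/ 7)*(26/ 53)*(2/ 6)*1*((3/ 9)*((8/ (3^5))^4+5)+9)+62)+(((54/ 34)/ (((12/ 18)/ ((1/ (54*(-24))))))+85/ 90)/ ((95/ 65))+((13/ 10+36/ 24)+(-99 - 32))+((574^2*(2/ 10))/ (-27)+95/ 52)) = -2632819057637104025297/ 869090217060068640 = -3029.40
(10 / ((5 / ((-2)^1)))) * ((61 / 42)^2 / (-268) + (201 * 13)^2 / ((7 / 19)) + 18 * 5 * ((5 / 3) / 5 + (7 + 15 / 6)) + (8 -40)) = -8761687190231 / 118188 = -74133475.40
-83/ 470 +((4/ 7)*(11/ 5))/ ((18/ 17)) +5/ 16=313441/ 236880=1.32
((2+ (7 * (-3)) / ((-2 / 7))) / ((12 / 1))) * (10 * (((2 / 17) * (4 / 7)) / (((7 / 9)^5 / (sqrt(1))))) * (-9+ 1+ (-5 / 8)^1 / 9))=-137048355 / 1142876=-119.92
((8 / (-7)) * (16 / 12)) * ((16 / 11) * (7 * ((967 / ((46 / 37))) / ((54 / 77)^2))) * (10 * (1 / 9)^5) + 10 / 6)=-139200244640 / 20791566243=-6.70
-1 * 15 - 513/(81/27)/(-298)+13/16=-32455/2384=-13.61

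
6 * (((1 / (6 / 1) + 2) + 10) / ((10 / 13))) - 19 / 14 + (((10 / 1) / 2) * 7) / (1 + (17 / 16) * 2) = 3666 / 35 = 104.74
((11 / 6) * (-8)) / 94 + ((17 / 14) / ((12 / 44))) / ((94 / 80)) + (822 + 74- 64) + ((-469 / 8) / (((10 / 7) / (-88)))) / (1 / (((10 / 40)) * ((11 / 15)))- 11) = 111030859 / 602070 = 184.42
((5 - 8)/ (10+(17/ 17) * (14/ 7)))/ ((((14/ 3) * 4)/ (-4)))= 3/ 56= 0.05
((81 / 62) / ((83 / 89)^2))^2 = 411651843201 / 182429785924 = 2.26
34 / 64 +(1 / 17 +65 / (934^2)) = 70015409 / 118640416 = 0.59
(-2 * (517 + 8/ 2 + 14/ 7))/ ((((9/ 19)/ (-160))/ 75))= 79496000/ 3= 26498666.67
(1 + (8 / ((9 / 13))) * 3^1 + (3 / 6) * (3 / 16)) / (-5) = -3433 / 480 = -7.15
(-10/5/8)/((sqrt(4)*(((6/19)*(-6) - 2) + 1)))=19/440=0.04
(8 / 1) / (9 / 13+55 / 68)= 5.33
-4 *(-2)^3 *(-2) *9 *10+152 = -5608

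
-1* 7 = -7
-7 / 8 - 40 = -327 / 8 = -40.88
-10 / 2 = -5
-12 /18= -2 /3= -0.67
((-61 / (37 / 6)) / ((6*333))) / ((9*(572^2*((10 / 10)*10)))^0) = -61 / 12321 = -0.00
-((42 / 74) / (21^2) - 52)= 40403 / 777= 52.00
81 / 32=2.53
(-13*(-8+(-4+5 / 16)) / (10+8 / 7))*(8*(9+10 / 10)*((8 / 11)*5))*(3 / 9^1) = 11900 / 9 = 1322.22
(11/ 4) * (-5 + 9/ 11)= -11.50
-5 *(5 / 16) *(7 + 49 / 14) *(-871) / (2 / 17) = 7773675 / 64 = 121463.67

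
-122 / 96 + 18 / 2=371 / 48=7.73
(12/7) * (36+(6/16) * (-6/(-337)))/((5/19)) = 2766609/11795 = 234.56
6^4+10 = 1306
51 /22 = 2.32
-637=-637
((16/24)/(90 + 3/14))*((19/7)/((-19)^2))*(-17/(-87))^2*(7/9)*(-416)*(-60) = 67325440/1634699637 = 0.04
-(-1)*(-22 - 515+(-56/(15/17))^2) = 785479/225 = 3491.02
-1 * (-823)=823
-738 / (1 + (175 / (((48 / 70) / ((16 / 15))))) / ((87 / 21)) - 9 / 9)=-96309 / 8575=-11.23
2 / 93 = 0.02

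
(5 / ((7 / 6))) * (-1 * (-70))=300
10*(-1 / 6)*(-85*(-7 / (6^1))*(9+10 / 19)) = -538475 / 342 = -1574.49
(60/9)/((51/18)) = 40/17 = 2.35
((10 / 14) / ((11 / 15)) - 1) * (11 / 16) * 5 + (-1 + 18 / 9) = 51 / 56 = 0.91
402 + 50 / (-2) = 377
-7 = -7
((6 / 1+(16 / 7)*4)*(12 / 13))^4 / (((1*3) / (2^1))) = 1745248149504 / 68574961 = 25450.22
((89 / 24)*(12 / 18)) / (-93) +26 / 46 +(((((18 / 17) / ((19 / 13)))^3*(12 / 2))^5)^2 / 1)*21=11660675863799877855232402754759333522711509897206423691957240308940281447046332745757 / 145408219052092736400999739988941033829649259964181933582601154099677590367634796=80192.69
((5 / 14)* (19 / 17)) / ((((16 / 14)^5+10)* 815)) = 45619 / 1113044196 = 0.00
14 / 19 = 0.74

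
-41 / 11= -3.73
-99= -99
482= 482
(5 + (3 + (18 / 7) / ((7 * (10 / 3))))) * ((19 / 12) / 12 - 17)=-689489 / 5040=-136.80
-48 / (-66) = 8 / 11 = 0.73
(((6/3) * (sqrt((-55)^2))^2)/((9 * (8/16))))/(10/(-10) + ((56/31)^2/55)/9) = -639545500/472559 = -1353.37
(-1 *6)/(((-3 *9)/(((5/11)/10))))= 1/99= 0.01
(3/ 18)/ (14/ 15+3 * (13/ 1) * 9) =5/ 10558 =0.00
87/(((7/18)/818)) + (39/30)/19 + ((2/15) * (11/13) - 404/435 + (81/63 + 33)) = 91773986839/501410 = 183031.82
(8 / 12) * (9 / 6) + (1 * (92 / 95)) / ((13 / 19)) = 157 / 65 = 2.42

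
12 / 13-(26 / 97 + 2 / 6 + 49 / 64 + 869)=-210502807 / 242112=-869.44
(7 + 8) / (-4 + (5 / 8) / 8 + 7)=960 / 197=4.87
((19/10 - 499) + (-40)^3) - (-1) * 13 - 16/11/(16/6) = -7093311/110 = -64484.65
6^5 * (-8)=-62208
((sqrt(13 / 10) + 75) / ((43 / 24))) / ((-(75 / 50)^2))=-800 / 43 - 16 * sqrt(130) / 645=-18.89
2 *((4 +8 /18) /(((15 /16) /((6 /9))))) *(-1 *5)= -2560 /81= -31.60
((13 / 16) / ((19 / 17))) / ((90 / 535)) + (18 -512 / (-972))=3375685 / 147744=22.85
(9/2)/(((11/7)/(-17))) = -1071/22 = -48.68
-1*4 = -4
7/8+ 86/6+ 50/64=1535/96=15.99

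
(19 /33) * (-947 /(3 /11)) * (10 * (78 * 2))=-9356360 /3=-3118786.67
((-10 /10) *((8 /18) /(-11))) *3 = 4 /33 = 0.12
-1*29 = -29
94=94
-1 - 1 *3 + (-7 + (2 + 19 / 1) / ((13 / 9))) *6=536 / 13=41.23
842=842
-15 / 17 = -0.88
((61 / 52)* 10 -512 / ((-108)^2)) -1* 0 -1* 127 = -2185645 / 18954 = -115.31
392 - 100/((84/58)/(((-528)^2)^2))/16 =-335401047379.43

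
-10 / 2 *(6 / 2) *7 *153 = -16065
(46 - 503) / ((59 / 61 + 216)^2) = -1700497 / 175165225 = -0.01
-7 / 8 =-0.88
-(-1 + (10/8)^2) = -9/16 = -0.56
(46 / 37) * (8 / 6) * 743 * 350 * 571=246143181.98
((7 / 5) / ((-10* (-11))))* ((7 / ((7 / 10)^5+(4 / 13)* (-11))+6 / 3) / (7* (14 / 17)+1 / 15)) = -131551287 / 341984713565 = -0.00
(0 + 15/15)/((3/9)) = 3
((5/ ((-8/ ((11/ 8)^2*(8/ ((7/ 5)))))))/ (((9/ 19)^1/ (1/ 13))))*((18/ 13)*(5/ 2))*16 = -287375/ 4732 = -60.73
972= 972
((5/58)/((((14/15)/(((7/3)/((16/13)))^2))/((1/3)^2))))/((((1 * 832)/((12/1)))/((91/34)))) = 207025/145391616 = 0.00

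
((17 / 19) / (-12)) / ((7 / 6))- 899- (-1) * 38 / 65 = -898.48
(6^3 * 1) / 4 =54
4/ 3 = 1.33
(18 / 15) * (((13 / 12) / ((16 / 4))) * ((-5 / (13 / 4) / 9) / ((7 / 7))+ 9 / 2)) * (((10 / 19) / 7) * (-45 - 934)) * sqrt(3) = -991727 * sqrt(3) / 9576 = -179.38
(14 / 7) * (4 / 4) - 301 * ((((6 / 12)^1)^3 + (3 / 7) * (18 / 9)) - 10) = 21731 / 8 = 2716.38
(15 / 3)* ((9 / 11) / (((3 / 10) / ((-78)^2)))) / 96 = 38025 / 44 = 864.20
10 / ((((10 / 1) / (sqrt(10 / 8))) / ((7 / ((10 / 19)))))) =133 * sqrt(5) / 20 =14.87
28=28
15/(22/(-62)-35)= -465/1096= -0.42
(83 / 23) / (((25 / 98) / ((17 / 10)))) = 69139 / 2875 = 24.05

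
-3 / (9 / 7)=-2.33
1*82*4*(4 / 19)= 1312 / 19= 69.05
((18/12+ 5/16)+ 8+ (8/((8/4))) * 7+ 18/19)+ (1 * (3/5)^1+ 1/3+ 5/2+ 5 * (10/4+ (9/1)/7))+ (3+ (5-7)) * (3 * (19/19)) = 2046767/31920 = 64.12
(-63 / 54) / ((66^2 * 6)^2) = -7 / 4098542976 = -0.00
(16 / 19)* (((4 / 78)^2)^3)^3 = 4194304 / 827783046288405322310845981539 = 0.00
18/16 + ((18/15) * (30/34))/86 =6651/5848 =1.14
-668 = -668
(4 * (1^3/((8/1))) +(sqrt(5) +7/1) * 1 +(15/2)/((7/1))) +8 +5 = sqrt(5) +151/7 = 23.81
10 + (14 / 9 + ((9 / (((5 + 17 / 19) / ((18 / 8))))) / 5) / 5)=1178651 / 100800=11.69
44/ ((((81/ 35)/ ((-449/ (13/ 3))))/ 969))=-223341580/ 117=-1908902.39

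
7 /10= 0.70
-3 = -3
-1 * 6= -6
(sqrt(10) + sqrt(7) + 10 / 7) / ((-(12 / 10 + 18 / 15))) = -5 * sqrt(10) / 12 - 5 * sqrt(7) / 12 - 25 / 42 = -3.02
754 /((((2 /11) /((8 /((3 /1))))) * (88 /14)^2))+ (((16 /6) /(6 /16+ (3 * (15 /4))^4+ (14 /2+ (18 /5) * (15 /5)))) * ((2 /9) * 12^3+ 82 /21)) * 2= 7966533925697 /28449575154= 280.02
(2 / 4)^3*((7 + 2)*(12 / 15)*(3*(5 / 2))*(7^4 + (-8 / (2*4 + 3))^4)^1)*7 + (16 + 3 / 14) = 46519539265 / 409948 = 113476.68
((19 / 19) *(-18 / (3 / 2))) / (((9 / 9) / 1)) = -12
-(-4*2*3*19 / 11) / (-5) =-456 / 55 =-8.29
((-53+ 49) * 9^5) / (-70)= 118098 / 35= 3374.23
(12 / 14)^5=7776 / 16807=0.46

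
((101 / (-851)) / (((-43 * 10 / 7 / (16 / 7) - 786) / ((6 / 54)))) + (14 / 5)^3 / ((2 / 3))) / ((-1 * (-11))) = 205003560332 / 68483905875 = 2.99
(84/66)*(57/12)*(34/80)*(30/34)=399/176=2.27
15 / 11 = 1.36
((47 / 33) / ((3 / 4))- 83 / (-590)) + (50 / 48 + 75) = 18242923 / 233640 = 78.08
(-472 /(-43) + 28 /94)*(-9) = -205074 /2021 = -101.47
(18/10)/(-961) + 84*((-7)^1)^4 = 969091611/4805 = 201684.00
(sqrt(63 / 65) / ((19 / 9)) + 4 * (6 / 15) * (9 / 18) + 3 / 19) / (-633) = -91 / 60135- 9 * sqrt(455) / 260585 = -0.00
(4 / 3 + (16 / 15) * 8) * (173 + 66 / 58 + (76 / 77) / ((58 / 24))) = 57684776 / 33495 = 1722.19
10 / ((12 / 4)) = 10 / 3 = 3.33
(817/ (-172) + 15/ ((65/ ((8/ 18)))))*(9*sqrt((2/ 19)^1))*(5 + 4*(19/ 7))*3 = -724275*sqrt(38)/ 6916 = -645.57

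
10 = 10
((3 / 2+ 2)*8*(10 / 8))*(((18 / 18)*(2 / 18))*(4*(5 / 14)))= 50 / 9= 5.56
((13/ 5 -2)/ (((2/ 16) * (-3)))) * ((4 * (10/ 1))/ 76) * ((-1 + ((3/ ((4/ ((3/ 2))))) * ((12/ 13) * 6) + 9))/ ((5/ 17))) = -10064/ 247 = -40.74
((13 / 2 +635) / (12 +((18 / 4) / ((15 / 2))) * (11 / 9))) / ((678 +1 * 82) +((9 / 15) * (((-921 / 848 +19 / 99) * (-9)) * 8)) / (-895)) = 50208761625 / 757380092609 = 0.07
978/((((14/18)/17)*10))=74817/35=2137.63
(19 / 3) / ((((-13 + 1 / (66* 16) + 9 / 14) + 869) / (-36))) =-1685376 / 6332311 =-0.27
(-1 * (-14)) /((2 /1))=7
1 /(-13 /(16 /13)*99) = -16 /16731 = -0.00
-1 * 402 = -402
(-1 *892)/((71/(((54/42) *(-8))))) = 64224/497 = 129.22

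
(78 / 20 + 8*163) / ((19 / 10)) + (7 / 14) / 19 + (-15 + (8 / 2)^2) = 26197 / 38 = 689.39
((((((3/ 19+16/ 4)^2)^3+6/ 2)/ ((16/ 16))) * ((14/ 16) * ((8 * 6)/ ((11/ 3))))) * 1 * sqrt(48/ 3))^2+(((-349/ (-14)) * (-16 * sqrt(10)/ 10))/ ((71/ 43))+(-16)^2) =15027624358200974943881481472/ 267811105207005481 - 60028 * sqrt(10)/ 2485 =56112775182.07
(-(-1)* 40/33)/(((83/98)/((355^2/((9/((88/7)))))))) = 251937.53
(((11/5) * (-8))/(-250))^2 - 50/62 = -9705609/12109375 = -0.80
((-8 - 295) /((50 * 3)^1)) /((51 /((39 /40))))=-1313 /34000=-0.04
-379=-379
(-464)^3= -99897344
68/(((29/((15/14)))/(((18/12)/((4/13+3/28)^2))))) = 14479920/661229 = 21.90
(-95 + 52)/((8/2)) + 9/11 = -437/44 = -9.93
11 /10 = 1.10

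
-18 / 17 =-1.06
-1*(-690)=690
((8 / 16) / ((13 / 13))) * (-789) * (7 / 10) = -5523 / 20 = -276.15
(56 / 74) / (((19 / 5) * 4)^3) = 875 / 4060528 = 0.00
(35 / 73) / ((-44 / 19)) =-665 / 3212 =-0.21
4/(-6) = -2/3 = -0.67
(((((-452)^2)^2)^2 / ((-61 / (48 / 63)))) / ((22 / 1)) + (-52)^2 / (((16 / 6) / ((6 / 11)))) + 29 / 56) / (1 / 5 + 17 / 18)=-1672548466812632031305625 / 1935164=-864292879989826201.45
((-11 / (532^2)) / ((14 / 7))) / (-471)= 11 / 266608608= 0.00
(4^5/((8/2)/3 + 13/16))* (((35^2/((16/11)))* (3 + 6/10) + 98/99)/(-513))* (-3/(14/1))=604.55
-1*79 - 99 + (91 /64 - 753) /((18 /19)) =-1118975 /1152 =-971.33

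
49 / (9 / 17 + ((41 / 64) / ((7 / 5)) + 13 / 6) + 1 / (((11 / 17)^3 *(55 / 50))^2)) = 239985913941312 / 70595146821655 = 3.40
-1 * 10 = -10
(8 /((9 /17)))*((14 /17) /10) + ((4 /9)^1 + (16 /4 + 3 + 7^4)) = 108436 /45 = 2409.69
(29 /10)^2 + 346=35441 /100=354.41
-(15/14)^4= -1.32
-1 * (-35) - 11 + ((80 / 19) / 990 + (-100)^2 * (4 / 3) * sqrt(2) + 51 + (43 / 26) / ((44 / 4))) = 3675511 / 48906 + 40000 * sqrt(2) / 3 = 18931.34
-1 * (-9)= 9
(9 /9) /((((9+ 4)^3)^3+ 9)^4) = 1 /12646218595661545769372529486666489941776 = 0.00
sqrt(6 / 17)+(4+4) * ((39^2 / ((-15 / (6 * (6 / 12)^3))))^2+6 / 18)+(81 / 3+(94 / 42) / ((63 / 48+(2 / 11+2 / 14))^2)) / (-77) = sqrt(102) / 17+2174221775411269 / 46988737950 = 46271.72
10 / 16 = 5 / 8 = 0.62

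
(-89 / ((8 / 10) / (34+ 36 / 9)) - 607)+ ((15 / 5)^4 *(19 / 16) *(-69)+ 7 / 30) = -2753089 / 240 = -11471.20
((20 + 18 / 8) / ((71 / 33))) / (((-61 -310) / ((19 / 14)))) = -55803 / 1475096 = -0.04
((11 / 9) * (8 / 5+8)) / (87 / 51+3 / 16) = 47872 / 7725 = 6.20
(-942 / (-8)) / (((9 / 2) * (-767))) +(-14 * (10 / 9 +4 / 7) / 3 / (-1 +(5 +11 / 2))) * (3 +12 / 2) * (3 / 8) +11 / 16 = -1494203 / 699504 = -2.14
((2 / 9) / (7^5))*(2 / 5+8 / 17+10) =88 / 612255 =0.00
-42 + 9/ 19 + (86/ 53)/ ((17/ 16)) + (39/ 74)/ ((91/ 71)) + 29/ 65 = -22561189977/ 576396730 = -39.14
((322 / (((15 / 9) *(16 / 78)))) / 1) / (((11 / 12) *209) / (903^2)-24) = -46079577999 / 1174177465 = -39.24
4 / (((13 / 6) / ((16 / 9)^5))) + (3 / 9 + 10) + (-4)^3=-20.88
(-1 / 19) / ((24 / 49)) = -49 / 456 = -0.11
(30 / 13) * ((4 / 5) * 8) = 14.77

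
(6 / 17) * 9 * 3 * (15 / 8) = 1215 / 68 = 17.87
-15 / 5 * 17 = -51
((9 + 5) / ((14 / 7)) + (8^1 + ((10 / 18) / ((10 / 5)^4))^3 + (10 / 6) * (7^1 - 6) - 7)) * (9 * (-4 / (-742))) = 28864637 / 61544448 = 0.47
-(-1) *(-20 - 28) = -48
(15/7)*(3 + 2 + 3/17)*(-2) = -22.18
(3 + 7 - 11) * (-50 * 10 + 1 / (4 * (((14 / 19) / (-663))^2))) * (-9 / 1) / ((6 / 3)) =1424631681 / 1568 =908566.12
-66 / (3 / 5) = -110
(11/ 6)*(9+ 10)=209/ 6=34.83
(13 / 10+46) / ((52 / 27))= 12771 / 520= 24.56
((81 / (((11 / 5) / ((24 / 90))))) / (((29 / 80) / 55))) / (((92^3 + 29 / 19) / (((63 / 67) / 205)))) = 10342080 / 1178622130963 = 0.00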